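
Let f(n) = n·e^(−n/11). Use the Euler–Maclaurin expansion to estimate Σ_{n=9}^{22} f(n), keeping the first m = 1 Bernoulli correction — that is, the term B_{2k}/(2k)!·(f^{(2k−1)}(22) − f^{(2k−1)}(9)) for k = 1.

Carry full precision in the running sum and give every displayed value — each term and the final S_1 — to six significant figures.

∫_9^22 x·e^(−x/11) dx evaluates to 47.9446.
½[f(9) + f(22)] = ½[3.97110 + 2.97738] = 3.47424.
So far: 51.4188.
Order-1 term: 1/12 · (-0.135335 − 0.0802242) = -0.0179633.

S_1 ≈ 51.4009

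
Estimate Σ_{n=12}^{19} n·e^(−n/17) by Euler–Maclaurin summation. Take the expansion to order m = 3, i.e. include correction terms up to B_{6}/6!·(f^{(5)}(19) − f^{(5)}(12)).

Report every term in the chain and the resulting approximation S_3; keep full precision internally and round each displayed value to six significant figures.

Integral: ∫_12^19 x·e^(−x/17) dx = 43.2271.
Boundary: ½(f(12) + f(19)) = ½(5.92407 + 6.21392) = 6.06900.
So far: 49.2961.
Order-1 term: 1/12 · (-0.0384763 − 0.145198) = -0.0153062.
After k=1: 49.2807.
Order-2 term: −1/720 · (0.00213017 − 0.00391884) = 2.48425e-06.
After k=2: 49.2807.
Order-3 term: 1/30240 · (1.52024e-05 − 2.53815e-05) = -3.36612e-10.

S_3 ≈ 49.2807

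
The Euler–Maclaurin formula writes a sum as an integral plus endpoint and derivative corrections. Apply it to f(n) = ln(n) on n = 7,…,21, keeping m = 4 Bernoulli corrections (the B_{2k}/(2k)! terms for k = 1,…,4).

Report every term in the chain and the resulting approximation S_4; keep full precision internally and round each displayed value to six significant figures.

The integral term ∫_7^21 ln(x) dx = 36.3136.
Endpoint term: (f(7) + f(21))/2 = (1.94591 + 3.04452)/2 = 2.49522.
So far: 38.8088.
Correction k=1: B_{2}/2! · (f^{(1)}(21) − f^{(1)}(7)) = 1/12 · (0.0476190 − 0.142857) = -0.00793651.
After k=1: 38.8009.
Correction k=2: B_{4}/4! · (f^{(3)}(21) − f^{(3)}(7)) = −1/720 · (0.000215959 − 0.00583090) = 7.79853e-06.
After k=2: 38.8009.
Correction k=3: B_{6}/6! · (f^{(5)}(21) − f^{(5)}(7)) = 1/30240 · (5.87645e-06 − 0.00142798) = -4.70271e-08.
After k=3: 38.8009.
Correction k=4: B_{8}/8! · (f^{(7)}(21) − f^{(7)}(7)) = −1/1209600 · (3.99758e-07 − 0.000874271) = 7.22447e-10.

S_4 ≈ 38.8009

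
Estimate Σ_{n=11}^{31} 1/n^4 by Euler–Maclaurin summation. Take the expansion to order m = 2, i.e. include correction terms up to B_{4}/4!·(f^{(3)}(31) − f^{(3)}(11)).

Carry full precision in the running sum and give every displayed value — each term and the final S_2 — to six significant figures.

S_2 ≈ 0.000275991

The integral term ∫_11^31 1/x^4 dx = 0.000239249.
½[f(11) + f(31)] = ½[6.83013e-05 + 1.08281e-06] = 3.46921e-05.
Integral + boundary = 0.000273941.
Order-1 term: 1/12 · (-1.39718e-07 − (-2.48369e-05)) = 2.05809e-06.
Running total after k=1: 0.000275999.
Order-2 term: −1/720 · (-4.36164e-09 − (-6.15790e-06)) = -8.54658e-09.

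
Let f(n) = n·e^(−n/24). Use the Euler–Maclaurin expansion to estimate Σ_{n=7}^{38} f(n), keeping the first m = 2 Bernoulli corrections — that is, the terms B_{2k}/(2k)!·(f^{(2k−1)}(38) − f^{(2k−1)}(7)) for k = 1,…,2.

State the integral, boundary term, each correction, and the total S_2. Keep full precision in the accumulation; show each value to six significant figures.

∫_7^38 x·e^(−x/24) dx evaluates to 250.310.
½[f(7) + f(38)] = ½[5.22912 + 7.80101] = 6.51506.
Running total after boundary: 256.825.
k=1: B_{2}/(2)! × [f^{(1)}(38) − f^{(1)}(7)] = 1/12 × (-0.119752 − 0.529137) = -0.0540741.
Partial sum through k=1: 256.771.
k=2: B_{4}/(4)! × [f^{(3)}(38) − f^{(3)}(7)] = −1/720 × (0.000504908 − 0.00351245) = 4.17714e-06.

S_2 ≈ 256.771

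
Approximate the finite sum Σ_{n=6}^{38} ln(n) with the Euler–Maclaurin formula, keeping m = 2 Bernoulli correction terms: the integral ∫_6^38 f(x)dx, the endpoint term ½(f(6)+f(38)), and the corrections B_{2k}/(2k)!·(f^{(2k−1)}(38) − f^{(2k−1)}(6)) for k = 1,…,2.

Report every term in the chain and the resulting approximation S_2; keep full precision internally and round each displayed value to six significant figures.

S_2 ≈ 98.1807

The integral term ∫_6^38 ln(x) dx = 95.4777.
½[f(6) + f(38)] = ½[1.79176 + 3.63759] = 2.71467.
So far: 98.1924.
k=1: B_{2}/(2)! × [f^{(1)}(38) − f^{(1)}(6)] = 1/12 × (0.0263158 − 0.166667) = -0.0116959.
Partial sum through k=1: 98.1807.
k=2: B_{4}/(4)! × [f^{(3)}(38) − f^{(3)}(6)] = −1/720 × (3.64485e-05 − 0.00925926) = 1.28095e-05.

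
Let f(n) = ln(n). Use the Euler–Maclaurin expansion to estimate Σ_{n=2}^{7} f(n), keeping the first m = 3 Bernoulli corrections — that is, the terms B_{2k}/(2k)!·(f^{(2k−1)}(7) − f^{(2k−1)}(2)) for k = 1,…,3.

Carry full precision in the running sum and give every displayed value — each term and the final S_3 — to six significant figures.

The integral term ∫_2^7 ln(x) dx = 7.23508.
½[f(2) + f(7)] = ½[0.693147 + 1.94591] = 1.31953.
So far: 8.55461.
Order-1 term: 1/12 · (0.142857 − 0.500000) = -0.0297619.
After k=1: 8.52484.
Order-2 term: −1/720 · (0.00583090 − 0.250000) = 0.000339124.
After k=2: 8.52518.
Order-3 term: 1/30240 · (0.00142798 − 0.750000) = -2.47544e-05.

S_3 ≈ 8.52516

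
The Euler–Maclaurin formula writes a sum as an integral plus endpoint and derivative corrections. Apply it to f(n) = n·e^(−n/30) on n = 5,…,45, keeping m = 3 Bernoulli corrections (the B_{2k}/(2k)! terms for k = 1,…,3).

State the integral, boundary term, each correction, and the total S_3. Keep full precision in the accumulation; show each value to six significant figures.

S_3 ≈ 393.832

The integral term ∫_5^45 x·e^(−x/30) dx = 386.763.
½[f(5) + f(45)] = ½[4.23241 + 10.0409] = 7.13663.
So far: 393.900.
Correction k=1: B_{2}/2! · (f^{(1)}(45) − f^{(1)}(5)) = 1/12 · (-0.111565 − 0.705401) = -0.0680805.
Partial sum through k=1: 393.832.
Correction k=2: B_{4}/4! · (f^{(3)}(45) − f^{(3)}(5)) = −1/720 · (0.000371884 − 0.00266485) = 3.18468e-06.
Partial sum through k=2: 393.832.
Correction k=3: B_{6}/6! · (f^{(5)}(45) − f^{(5)}(5)) = 1/30240 · (9.64143e-07 − 5.05102e-06) = -1.35148e-10.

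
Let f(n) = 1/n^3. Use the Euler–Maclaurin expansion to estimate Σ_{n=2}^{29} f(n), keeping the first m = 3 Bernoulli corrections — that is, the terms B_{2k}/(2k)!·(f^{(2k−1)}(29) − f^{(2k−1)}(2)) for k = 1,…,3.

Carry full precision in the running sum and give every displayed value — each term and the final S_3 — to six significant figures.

S_3 ≈ 0.201574

Integral: ∫_2^29 1/x^3 dx = 0.124405.
½[f(2) + f(29)] = ½[0.125000 + 4.10021e-05] = 0.0625205.
Integral + boundary = 0.186926.
Correction k=1: B_{2}/2! · (f^{(1)}(29) − f^{(1)}(2)) = 1/12 · (-4.24160e-06 − (-0.187500)) = 0.0156246.
Running total after k=1: 0.202551.
Correction k=2: B_{4}/4! · (f^{(3)}(29) − f^{(3)}(2)) = −1/720 · (-1.00870e-07 − (-0.937500)) = -0.00130208.
Running total after k=2: 0.201249.
Correction k=3: B_{6}/6! · (f^{(5)}(29) − f^{(5)}(2)) = 1/30240 · (-5.03752e-09 − (-9.84375)) = 0.000325521.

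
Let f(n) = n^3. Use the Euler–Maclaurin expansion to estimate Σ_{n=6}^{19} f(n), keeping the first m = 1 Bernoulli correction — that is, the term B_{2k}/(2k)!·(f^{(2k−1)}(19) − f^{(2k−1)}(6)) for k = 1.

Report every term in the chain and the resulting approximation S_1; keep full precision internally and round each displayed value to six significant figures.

The integral term ∫_6^19 x^3 dx = 32256.2.
½[f(6) + f(19)] = ½[216.000 + 6859.00] = 3537.50.
Running total after boundary: 35793.8.
Order-1 term: 1/12 · (1083.00 − 108.000) = 81.2500.

S_1 ≈ 35875.0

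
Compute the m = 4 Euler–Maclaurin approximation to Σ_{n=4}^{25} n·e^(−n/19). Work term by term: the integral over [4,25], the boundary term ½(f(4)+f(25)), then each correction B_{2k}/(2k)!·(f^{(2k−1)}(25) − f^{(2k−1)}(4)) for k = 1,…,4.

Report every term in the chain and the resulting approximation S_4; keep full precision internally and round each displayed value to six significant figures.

∫_4^25 x·e^(−x/19) dx evaluates to 129.772.
½[f(4) + f(25)] = ½[3.24063 + 6.70656] = 4.97360.
Integral + boundary = 134.745.
Order-1 term: 1/12 · (-0.0847145 − 0.639598) = -0.0603594.
Partial sum through k=1: 134.685.
Order-2 term: −1/720 · (0.00125155 − 0.00626015) = 6.95638e-06.
Partial sum through k=2: 134.685.
Order-3 term: 1/30240 · (7.58385e-06 − 2.97744e-05) = -7.33814e-10.
Partial sum through k=3: 134.685.
Order-4 term: −1/1209600 · (3.24122e-08 − 1.16919e-07) = 6.98632e-14.

S_4 ≈ 134.685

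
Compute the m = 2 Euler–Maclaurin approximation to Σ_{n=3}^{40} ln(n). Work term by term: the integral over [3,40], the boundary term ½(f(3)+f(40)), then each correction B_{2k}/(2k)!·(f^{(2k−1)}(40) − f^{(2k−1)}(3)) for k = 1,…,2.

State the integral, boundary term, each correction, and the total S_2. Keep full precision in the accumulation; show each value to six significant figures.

S_2 ≈ 109.627

Integral: ∫_3^40 ln(x) dx = 107.259.
Endpoint term: (f(3) + f(40))/2 = (1.09861 + 3.68888)/2 = 2.39375.
Integral + boundary = 109.653.
Correction k=1: B_{2}/2! · (f^{(1)}(40) − f^{(1)}(3)) = 1/12 · (0.0250000 − 0.333333) = -0.0256944.
After k=1: 109.627.
Correction k=2: B_{4}/4! · (f^{(3)}(40) − f^{(3)}(3)) = −1/720 · (3.12500e-05 − 0.0740741) = 0.000102837.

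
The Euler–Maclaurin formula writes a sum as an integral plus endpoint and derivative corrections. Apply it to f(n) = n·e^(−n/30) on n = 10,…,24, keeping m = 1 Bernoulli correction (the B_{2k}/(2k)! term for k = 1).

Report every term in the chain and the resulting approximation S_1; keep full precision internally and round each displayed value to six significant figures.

S_1 ≈ 140.867

The integral term ∫_10^24 x·e^(−x/30) dx = 131.925.
½[f(10) + f(24)] = ½[7.16531 + 10.7839] = 8.97460.
So far: 140.899.
k=1: B_{2}/(2)! × [f^{(1)}(24) − f^{(1)}(10)] = 1/12 × (0.0898658 − 0.477688) = -0.0323185.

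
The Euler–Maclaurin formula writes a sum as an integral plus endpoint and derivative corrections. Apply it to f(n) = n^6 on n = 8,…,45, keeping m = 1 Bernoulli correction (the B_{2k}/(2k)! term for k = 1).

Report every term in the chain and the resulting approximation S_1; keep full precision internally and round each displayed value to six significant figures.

S_1 ≈ 5.76253e+10

Integral: ∫_8^45 x^6 dx = 5.33811e+10.
Boundary: ½(f(8) + f(45)) = ½(262144 + 8.30377e+09) = 4.15201e+09.
Integral + boundary = 5.75331e+10.
Correction k=1: B_{2}/2! · (f^{(1)}(45) − f^{(1)}(8)) = 1/12 · (1.10717e+09 − 196608) = 9.22477e+07.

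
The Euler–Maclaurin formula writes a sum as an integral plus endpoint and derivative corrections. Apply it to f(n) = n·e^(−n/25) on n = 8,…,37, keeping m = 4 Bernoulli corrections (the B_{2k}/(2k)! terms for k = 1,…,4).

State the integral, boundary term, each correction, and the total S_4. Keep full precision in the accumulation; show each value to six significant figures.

S_4 ≈ 253.300

Integral: ∫_8^37 x·e^(−x/25) dx = 246.235.
Boundary: ½(f(8) + f(37)) = ½(5.80919 + 8.42259) = 7.11589.
Running total after boundary: 253.350.
Order-1 term: 1/12 · (-0.109266 − 0.493781) = -0.0502540.
Running total after k=1: 253.300.
Order-2 term: −1/720 · (0.000553615 − 0.00311373) = 3.55571e-06.
Running total after k=2: 253.300.
Order-3 term: 1/30240 · (2.05129e-06 − 8.69985e-06) = -2.19860e-10.
Running total after k=3: 253.300.
Order-4 term: −1/1209600 · (5.14687e-09 − 1.98684e-08) = 1.21705e-14.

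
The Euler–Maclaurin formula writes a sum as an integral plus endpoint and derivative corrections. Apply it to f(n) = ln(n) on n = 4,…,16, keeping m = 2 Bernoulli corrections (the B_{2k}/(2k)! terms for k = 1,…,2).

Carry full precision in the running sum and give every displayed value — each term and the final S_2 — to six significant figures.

The integral term ∫_4^16 ln(x) dx = 26.8162.
Boundary: ½(f(4) + f(16)) = ½(1.38629 + 2.77259) = 2.07944.
Integral + boundary = 28.8957.
Correction k=1: B_{2}/2! · (f^{(1)}(16) − f^{(1)}(4)) = 1/12 · (0.0625000 − 0.250000) = -0.0156250.
Running total after k=1: 28.8801.
Correction k=2: B_{4}/4! · (f^{(3)}(16) − f^{(3)}(4)) = −1/720 · (0.000488281 − 0.0312500) = 4.27246e-05.

S_2 ≈ 28.8801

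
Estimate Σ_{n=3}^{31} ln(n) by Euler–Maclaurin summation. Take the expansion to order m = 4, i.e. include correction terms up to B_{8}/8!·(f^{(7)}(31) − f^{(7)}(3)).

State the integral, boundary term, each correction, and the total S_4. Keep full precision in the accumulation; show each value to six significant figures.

The integral term ∫_3^31 ln(x) dx = 75.1578.
Endpoint term: (f(3) + f(31))/2 = (1.09861 + 3.43399)/2 = 2.26630.
Integral + boundary = 77.4241.
Order-1 term: 1/12 · (0.0322581 − 0.333333) = -0.0250896.
Partial sum through k=1: 77.3990.
Order-2 term: −1/720 · (6.71344e-05 − 0.0740741) = 0.000102787.
Partial sum through k=2: 77.3991.
Order-3 term: 1/30240 · (8.38306e-07 − 0.0987654) = -3.26602e-06.
Partial sum through k=3: 77.3991.
Order-4 term: −1/1209600 · (2.61698e-08 − 0.329218) = 2.72171e-07.

S_4 ≈ 77.3991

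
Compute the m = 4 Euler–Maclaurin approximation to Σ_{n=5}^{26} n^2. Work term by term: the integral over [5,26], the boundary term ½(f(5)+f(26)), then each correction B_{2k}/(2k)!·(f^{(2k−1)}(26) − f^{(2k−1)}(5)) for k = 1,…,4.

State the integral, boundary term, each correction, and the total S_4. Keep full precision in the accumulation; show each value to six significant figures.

The integral term ∫_5^26 x^2 dx = 5817.00.
Endpoint term: (f(5) + f(26))/2 = (25.0000 + 676.000)/2 = 350.500.
Running total after boundary: 6167.50.
Correction k=1: B_{2}/2! · (f^{(1)}(26) − f^{(1)}(5)) = 1/12 · (52.0000 − 10.0000) = 3.50000.
After k=1: 6171.00.
Correction k=2: B_{4}/4! · (f^{(3)}(26) − f^{(3)}(5)) = −1/720 · (0.00000 − 0.00000) = 0.00000.
After k=2: 6171.00.
Correction k=3: B_{6}/6! · (f^{(5)}(26) − f^{(5)}(5)) = 1/30240 · (0.00000 − 0.00000) = 0.00000.
After k=3: 6171.00.
Correction k=4: B_{8}/8! · (f^{(7)}(26) − f^{(7)}(5)) = −1/1209600 · (0.00000 − 0.00000) = 0.00000.

S_4 ≈ 6171.00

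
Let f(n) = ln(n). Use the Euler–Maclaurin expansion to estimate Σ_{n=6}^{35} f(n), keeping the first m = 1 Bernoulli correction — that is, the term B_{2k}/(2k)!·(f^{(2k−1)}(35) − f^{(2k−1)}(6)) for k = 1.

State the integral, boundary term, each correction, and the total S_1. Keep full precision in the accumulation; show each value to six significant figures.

∫_6^35 ln(x) dx evaluates to 84.6866.
Endpoint term: (f(6) + f(35))/2 = (1.79176 + 3.55535)/2 = 2.67355.
So far: 87.3602.
Order-1 term: 1/12 · (0.0285714 − 0.166667) = -0.0115079.

S_1 ≈ 87.3487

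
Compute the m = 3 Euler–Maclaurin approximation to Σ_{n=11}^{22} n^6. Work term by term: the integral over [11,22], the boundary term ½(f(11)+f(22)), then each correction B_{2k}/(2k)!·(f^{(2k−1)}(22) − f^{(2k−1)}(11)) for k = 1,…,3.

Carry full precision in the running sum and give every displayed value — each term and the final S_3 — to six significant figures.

S_3 ≈ 4.13623e+08

∫_11^22 x^6 dx evaluates to 3.53553e+08.
Boundary: ½(f(11) + f(22)) = ½(1.77156e+06 + 1.13380e+08) = 5.75757e+07.
So far: 4.11129e+08.
k=1: B_{2}/(2)! × [f^{(1)}(22) − f^{(1)}(11)] = 1/12 × (3.09218e+07 − 966306) = 2.49629e+06.
After k=1: 4.13625e+08.
k=2: B_{4}/(4)! × [f^{(3)}(22) − f^{(3)}(11)] = −1/720 × (1.27776e+06 − 159720) = -1552.83.
After k=2: 4.13623e+08.
k=3: B_{6}/(6)! × [f^{(5)}(22) − f^{(5)}(11)] = 1/30240 × (15840.0 − 7920.00) = 0.261905.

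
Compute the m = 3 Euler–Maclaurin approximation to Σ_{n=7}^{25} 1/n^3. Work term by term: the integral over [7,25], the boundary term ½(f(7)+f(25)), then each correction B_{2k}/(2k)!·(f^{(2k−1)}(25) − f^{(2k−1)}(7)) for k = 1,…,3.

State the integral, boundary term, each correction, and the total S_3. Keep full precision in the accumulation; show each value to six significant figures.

The integral term ∫_7^25 1/x^3 dx = 0.00940408.
Endpoint term: (f(7) + f(25))/2 = (0.00291545 + 6.40000e-05)/2 = 0.00148973.
Integral + boundary = 0.0108938.
Order-1 term: 1/12 · (-7.68000e-06 − (-0.00124948)) = 0.000103483.
After k=1: 0.0109973.
Order-2 term: −1/720 · (-2.45760e-07 − (-0.000509992)) = -7.07980e-07.
After k=2: 0.0109966.
Order-3 term: 1/30240 · (-1.65151e-08 − (-0.000437136)) = 1.44550e-08.

S_3 ≈ 0.0109966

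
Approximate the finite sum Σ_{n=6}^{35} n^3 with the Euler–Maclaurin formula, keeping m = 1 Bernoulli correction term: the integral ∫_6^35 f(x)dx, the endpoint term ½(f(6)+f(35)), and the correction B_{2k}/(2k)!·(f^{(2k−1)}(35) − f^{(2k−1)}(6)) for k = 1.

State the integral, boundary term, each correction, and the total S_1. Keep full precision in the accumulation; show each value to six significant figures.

S_1 ≈ 396675

Integral: ∫_6^35 x^3 dx = 374832.
Boundary: ½(f(6) + f(35)) = ½(216.000 + 42875.0) = 21545.5.
Integral + boundary = 396378.
Order-1 term: 1/12 · (3675.00 − 108.000) = 297.250.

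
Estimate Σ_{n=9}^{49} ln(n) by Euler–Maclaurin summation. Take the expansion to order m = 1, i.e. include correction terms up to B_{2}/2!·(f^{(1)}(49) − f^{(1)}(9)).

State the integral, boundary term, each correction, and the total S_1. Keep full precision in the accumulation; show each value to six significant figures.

S_1 ≈ 133.961

The integral term ∫_9^49 ln(x) dx = 130.924.
Endpoint term: (f(9) + f(49))/2 = (2.19722 + 3.89182)/2 = 3.04452.
Running total after boundary: 133.969.
k=1: B_{2}/(2)! × [f^{(1)}(49) − f^{(1)}(9)] = 1/12 × (0.0204082 − 0.111111) = -0.00755858.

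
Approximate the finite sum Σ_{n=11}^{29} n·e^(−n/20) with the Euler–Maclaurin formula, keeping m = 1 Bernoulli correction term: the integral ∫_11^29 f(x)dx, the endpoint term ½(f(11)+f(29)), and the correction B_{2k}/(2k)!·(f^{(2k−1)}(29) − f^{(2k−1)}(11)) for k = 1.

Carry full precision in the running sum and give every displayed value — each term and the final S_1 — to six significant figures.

The integral term ∫_11^29 x·e^(−x/20) dx = 127.830.
½[f(11) + f(29)] = ½[6.34645 + 6.80254] = 6.57449.
So far: 134.404.
Order-1 term: 1/12 · (-0.105557 − 0.259627) = -0.0304320.

S_1 ≈ 134.374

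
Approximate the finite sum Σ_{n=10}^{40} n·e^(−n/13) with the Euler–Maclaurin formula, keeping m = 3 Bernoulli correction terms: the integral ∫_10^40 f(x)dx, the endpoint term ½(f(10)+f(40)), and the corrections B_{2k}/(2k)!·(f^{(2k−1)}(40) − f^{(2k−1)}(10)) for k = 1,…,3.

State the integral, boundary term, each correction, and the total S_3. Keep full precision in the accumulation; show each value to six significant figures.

S_3 ≈ 110.006

Integral: ∫_10^40 x·e^(−x/13) dx = 106.784.
Boundary: ½(f(10) + f(40)) = ½(4.63369 + 1.84404) = 3.23886.
So far: 110.023.
k=1: B_{2}/(2)! × [f^{(1)}(40) − f^{(1)}(10)] = 1/12 × (-0.0957480 − 0.106931) = -0.0168899.
After k=1: 110.006.
k=2: B_{4}/(4)! × [f^{(3)}(40) − f^{(3)}(10)] = −1/720 × (-2.09836e-05 − 0.00611639) = 8.52413e-06.
After k=2: 110.006.
k=3: B_{6}/(6)! × [f^{(5)}(40) − f^{(5)}(10)] = 1/30240 × (3.10408e-06 − 6.86394e-05) = -2.16717e-09.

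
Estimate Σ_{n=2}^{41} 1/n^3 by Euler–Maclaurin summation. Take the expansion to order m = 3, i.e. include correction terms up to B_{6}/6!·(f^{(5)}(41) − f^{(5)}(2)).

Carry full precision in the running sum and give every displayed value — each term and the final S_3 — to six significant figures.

Integral: ∫_2^41 1/x^3 dx = 0.124703.
Endpoint term: (f(2) + f(41))/2 = (0.125000 + 1.45094e-05)/2 = 0.0625073.
Integral + boundary = 0.187210.
Correction k=1: B_{2}/2! · (f^{(1)}(41) − f^{(1)}(2)) = 1/12 · (-1.06166e-06 − (-0.187500)) = 0.0156249.
Partial sum through k=1: 0.202835.
Correction k=2: B_{4}/4! · (f^{(3)}(41) − f^{(3)}(2)) = −1/720 · (-1.26313e-08 − (-0.937500)) = -0.00130208.
Partial sum through k=2: 0.201533.
Correction k=3: B_{6}/6! · (f^{(5)}(41) − f^{(5)}(2)) = 1/30240 · (-3.15595e-10 − (-9.84375)) = 0.000325521.

S_3 ≈ 0.201858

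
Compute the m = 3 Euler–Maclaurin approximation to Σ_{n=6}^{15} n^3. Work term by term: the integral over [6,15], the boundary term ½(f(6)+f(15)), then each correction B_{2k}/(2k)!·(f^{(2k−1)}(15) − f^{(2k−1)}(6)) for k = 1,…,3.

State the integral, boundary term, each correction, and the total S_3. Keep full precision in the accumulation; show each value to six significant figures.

∫_6^15 x^3 dx evaluates to 12332.2.
½[f(6) + f(15)] = ½[216.000 + 3375.00] = 1795.50.
Integral + boundary = 14127.8.
k=1: B_{2}/(2)! × [f^{(1)}(15) − f^{(1)}(6)] = 1/12 × (675.000 − 108.000) = 47.2500.
Partial sum through k=1: 14175.0.
k=2: B_{4}/(4)! × [f^{(3)}(15) − f^{(3)}(6)] = −1/720 × (6.00000 − 6.00000) = 0.00000.
Partial sum through k=2: 14175.0.
k=3: B_{6}/(6)! × [f^{(5)}(15) − f^{(5)}(6)] = 1/30240 × (0.00000 − 0.00000) = 0.00000.

S_3 ≈ 14175.0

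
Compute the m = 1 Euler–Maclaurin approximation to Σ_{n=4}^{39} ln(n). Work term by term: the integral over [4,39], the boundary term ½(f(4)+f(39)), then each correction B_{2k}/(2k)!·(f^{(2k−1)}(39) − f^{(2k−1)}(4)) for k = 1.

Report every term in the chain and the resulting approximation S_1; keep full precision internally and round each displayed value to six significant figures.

Integral: ∫_4^39 ln(x) dx = 102.334.
Boundary: ½(f(4) + f(39)) = ½(1.38629 + 3.66356) = 2.52493.
Running total after boundary: 104.859.
Correction k=1: B_{2}/2! · (f^{(1)}(39) − f^{(1)}(4)) = 1/12 · (0.0256410 − 0.250000) = -0.0186966.

S_1 ≈ 104.840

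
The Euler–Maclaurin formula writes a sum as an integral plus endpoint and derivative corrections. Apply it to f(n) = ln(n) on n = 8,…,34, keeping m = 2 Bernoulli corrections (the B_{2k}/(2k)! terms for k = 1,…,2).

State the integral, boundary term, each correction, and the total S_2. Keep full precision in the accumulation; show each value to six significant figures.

The integral term ∫_8^34 ln(x) dx = 77.2607.
Boundary: ½(f(8) + f(34)) = ½(2.07944 + 3.52636) = 2.80290.
Integral + boundary = 80.0636.
Correction k=1: B_{2}/2! · (f^{(1)}(34) − f^{(1)}(8)) = 1/12 · (0.0294118 − 0.125000) = -0.00796569.
Running total after k=1: 80.0557.
Correction k=2: B_{4}/4! · (f^{(3)}(34) − f^{(3)}(8)) = −1/720 · (5.08854e-05 − 0.00390625) = 5.35467e-06.

S_2 ≈ 80.0557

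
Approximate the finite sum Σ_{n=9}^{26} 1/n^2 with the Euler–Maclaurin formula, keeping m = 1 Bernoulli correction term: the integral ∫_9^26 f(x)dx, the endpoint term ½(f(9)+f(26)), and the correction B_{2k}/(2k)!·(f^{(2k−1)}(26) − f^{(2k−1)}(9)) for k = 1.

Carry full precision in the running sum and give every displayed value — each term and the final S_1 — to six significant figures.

S_1 ≈ 0.0797812

∫_9^26 1/x^2 dx evaluates to 0.0726496.
Endpoint term: (f(9) + f(26))/2 = (0.0123457 + 0.00147929)/2 = 0.00691248.
Integral + boundary = 0.0795621.
Correction k=1: B_{2}/2! · (f^{(1)}(26) − f^{(1)}(9)) = 1/12 · (-0.000113792 − (-0.00274348)) = 0.000219141.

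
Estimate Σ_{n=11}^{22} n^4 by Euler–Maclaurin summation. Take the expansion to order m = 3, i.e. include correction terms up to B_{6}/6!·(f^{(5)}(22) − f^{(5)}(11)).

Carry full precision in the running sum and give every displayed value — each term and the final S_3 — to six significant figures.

The integral term ∫_11^22 x^4 dx = 998516.
Boundary: ½(f(11) + f(22)) = ½(14641.0 + 234256) = 124448.
So far: 1.12296e+06.
Order-1 term: 1/12 · (42592.0 − 5324.00) = 3105.67.
Running total after k=1: 1.12607e+06.
Order-2 term: −1/720 · (528.000 − 264.000) = -0.366667.
Running total after k=2: 1.12607e+06.
Order-3 term: 1/30240 · (0.00000 − 0.00000) = 0.00000.

S_3 ≈ 1.12607e+06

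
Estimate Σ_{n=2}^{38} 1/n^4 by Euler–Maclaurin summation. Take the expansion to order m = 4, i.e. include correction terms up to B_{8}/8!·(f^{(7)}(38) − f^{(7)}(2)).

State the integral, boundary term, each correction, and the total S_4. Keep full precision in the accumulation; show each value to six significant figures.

The integral term ∫_2^38 1/x^4 dx = 0.0416606.
½[f(2) + f(38)] = ½[0.0625000 + 4.79585e-07] = 0.0312502.
So far: 0.0729108.
Order-1 term: 1/12 · (-5.04826e-08 − (-0.125000)) = 0.0104167.
After k=1: 0.0833275.
Order-2 term: −1/720 · (-1.04881e-09 − (-0.937500)) = -0.00130208.
After k=2: 0.0820254.
Order-3 term: 1/30240 · (-4.06740e-11 − (-13.1250)) = 0.000434028.
After k=3: 0.0824594.
Order-4 term: −1/1209600 · (-2.53508e-12 − (-295.312)) = -0.000244141.

S_4 ≈ 0.0822153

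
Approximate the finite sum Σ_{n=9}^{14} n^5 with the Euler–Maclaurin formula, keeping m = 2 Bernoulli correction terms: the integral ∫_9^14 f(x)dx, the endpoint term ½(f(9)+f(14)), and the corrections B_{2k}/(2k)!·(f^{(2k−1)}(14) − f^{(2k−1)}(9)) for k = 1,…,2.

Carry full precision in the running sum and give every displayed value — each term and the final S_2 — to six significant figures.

S_2 ≈ 1.47805e+06

Integral: ∫_9^14 x^5 dx = 1.16635e+06.
Endpoint term: (f(9) + f(14))/2 = (59049.0 + 537824)/2 = 298436.
So far: 1.46479e+06.
k=1: B_{2}/(2)! × [f^{(1)}(14) − f^{(1)}(9)] = 1/12 × (192080 − 32805.0) = 13272.9.
Running total after k=1: 1.47806e+06.
k=2: B_{4}/(4)! × [f^{(3)}(14) − f^{(3)}(9)] = −1/720 × (11760.0 − 4860.00) = -9.58333.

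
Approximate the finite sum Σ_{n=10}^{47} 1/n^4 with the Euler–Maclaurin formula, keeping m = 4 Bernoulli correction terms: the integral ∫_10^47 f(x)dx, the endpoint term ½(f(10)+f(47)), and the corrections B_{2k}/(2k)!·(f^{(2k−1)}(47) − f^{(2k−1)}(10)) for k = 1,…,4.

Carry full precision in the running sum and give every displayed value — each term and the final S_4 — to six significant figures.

S_4 ≈ 0.000383541

∫_10^47 1/x^4 dx evaluates to 0.000330123.
Boundary: ½(f(10) + f(47)) = ½(0.000100000 + 2.04931e-07) = 5.01025e-05.
So far: 0.000380225.
Order-1 term: 1/12 · (-1.74410e-08 − (-4.00000e-05)) = 3.33188e-06.
Partial sum through k=1: 0.000383557.
Order-2 term: −1/720 · (-2.36862e-10 − (-1.20000e-05)) = -1.66663e-08.
Partial sum through k=2: 0.000383540.
Order-3 term: 1/30240 · (-6.00466e-12 − (-6.72000e-06)) = 2.22222e-10.
Partial sum through k=3: 0.000383541.
Order-4 term: −1/1209600 · (-2.44644e-13 − (-6.04800e-06)) = -5.00000e-12.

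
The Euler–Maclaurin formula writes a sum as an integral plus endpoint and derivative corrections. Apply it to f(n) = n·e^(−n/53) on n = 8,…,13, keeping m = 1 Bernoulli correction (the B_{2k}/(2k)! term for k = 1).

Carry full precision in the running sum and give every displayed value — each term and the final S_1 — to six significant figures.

Integral: ∫_8^13 x·e^(−x/53) dx = 42.9193.
Endpoint term: (f(8) + f(13))/2 = (6.87917 + 10.1723)/2 = 8.52573.
So far: 51.4450.
Order-1 term: 1/12 · (0.590553 − 0.730101) = -0.0116290.

S_1 ≈ 51.4334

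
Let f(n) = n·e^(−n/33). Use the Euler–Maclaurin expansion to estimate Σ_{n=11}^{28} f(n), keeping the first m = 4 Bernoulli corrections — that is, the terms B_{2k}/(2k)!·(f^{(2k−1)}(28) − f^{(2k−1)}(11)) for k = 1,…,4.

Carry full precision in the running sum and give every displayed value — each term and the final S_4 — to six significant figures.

Integral: ∫_11^28 x·e^(−x/33) dx = 178.713.
½[f(11) + f(28)] = ½[7.88184 + 11.9858] = 9.93380.
Running total after boundary: 188.646.
Order-1 term: 1/12 · (0.0648580 − 0.477688) = -0.0344025.
Running total after k=1: 188.612.
Order-2 term: −1/720 · (0.000845715 − 0.00175459) = 1.26233e-06.
Running total after k=2: 188.612.
Order-3 term: 1/30240 · (1.49851e-06 − 2.81959e-06) = -4.36867e-11.
Running total after k=3: 188.612.
Order-4 term: −1/1209600 · (2.03895e-09 − 3.69880e-09) = 1.37223e-15.

S_4 ≈ 188.612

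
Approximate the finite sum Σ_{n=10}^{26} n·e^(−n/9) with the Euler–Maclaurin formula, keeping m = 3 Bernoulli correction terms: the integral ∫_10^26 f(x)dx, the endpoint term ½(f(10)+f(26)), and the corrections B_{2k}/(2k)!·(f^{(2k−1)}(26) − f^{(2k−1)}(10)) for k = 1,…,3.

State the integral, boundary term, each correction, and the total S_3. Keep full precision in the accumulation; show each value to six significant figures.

S_3 ≈ 41.1296

∫_10^26 x·e^(−x/9) dx evaluates to 38.7660.
Boundary: ½(f(10) + f(26)) = ½(3.29193 + 1.44659) = 2.36926.
Integral + boundary = 41.1353.
Order-1 term: 1/12 · (-0.105094 − (-0.0365770)) = -0.00570975.
Running total after k=1: 41.1296.
Order-2 term: −1/720 · (7.63210e-05 − 0.00767665) = 1.05560e-05.
Running total after k=2: 41.1296.
Order-3 term: 1/30240 · (1.79025e-05 − 0.000195122) = -5.86043e-09.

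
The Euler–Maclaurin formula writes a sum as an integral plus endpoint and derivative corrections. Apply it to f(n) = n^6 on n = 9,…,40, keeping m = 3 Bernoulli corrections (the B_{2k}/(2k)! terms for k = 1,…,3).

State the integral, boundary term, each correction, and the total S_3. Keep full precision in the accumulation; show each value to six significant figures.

S_3 ≈ 2.55045e+10

∫_9^40 x^6 dx evaluates to 2.34050e+10.
Endpoint term: (f(9) + f(40))/2 = (531441 + 4.09600e+09)/2 = 2.04827e+09.
So far: 2.54533e+10.
k=1: B_{2}/(2)! × [f^{(1)}(40) − f^{(1)}(9)] = 1/12 × (6.14400e+08 − 354294) = 5.11705e+07.
After k=1: 2.55045e+10.
k=2: B_{4}/(4)! × [f^{(3)}(40) − f^{(3)}(9)] = −1/720 × (7.68000e+06 − 87480.0) = -10545.2.
After k=2: 2.55045e+10.
k=3: B_{6}/(6)! × [f^{(5)}(40) − f^{(5)}(9)] = 1/30240 × (28800.0 − 6480.00) = 0.738095.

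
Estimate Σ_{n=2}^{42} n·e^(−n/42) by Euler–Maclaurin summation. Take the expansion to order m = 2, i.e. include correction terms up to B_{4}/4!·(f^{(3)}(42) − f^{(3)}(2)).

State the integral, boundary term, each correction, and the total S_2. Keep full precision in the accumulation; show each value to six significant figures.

Integral: ∫_2^42 x·e^(−x/42) dx = 464.184.
Endpoint term: (f(2) + f(42))/2 = (1.90699 + 15.4509)/2 = 8.67897.
Running total after boundary: 472.863.
Order-1 term: 1/12 · (0.00000 − 0.908092) = -0.0756744.
After k=1: 472.787.
Order-2 term: −1/720 · (0.000417097 − 0.00159585) = 1.63716e-06.

S_2 ≈ 472.787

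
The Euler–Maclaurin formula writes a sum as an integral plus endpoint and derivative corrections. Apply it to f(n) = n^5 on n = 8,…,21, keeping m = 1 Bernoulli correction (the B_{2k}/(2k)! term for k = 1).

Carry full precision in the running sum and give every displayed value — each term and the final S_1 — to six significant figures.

Integral: ∫_8^21 x^5 dx = 1.42507e+07.
Boundary: ½(f(8) + f(21)) = ½(32768.0 + 4.08410e+06) = 2.05843e+06.
Running total after boundary: 1.63091e+07.
Correction k=1: B_{2}/2! · (f^{(1)}(21) − f^{(1)}(8)) = 1/12 · (972405 − 20480.0) = 79327.1.

S_1 ≈ 1.63884e+07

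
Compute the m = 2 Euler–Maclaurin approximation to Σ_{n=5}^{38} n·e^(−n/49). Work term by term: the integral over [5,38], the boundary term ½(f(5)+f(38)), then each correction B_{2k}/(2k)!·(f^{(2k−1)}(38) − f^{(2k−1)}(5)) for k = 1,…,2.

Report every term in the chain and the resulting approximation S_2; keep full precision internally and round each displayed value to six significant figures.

Integral: ∫_5^38 x·e^(−x/49) dx = 426.340.
½[f(5) + f(38)] = ½[4.51496 + 17.4978] = 11.0064.
Running total after boundary: 437.347.
Correction k=1: B_{2}/2! · (f^{(1)}(38) − f^{(1)}(5)) = 1/12 · (0.103371 − 0.810851) = -0.0589567.
Partial sum through k=1: 437.288.
Correction k=2: B_{4}/4! · (f^{(3)}(38) − f^{(3)}(5)) = −1/720 · (0.000426617 − 0.00108989) = 9.21218e-07.

S_2 ≈ 437.288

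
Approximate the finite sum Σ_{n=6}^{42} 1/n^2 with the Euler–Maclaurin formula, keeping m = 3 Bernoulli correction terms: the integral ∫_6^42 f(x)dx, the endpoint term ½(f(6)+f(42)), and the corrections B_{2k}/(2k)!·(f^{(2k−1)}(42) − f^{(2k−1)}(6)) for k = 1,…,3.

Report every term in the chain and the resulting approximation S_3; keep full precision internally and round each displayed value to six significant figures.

∫_6^42 1/x^2 dx evaluates to 0.142857.
½[f(6) + f(42)] = ½[0.0277778 + 0.000566893] = 0.0141723.
So far: 0.157029.
k=1: B_{2}/(2)! × [f^{(1)}(42) − f^{(1)}(6)] = 1/12 × (-2.69949e-05 − (-0.00925926)) = 0.000769355.
Running total after k=1: 0.157799.
k=2: B_{4}/(4)! × [f^{(3)}(42) − f^{(3)}(6)] = −1/720 × (-1.83639e-07 − (-0.00308642)) = -4.28644e-06.
Running total after k=2: 0.157795.
k=3: B_{6}/(6)! × [f^{(5)}(42) − f^{(5)}(6)] = 1/30240 × (-3.12311e-09 − (-0.00257202)) = 8.50534e-08.

S_3 ≈ 0.157795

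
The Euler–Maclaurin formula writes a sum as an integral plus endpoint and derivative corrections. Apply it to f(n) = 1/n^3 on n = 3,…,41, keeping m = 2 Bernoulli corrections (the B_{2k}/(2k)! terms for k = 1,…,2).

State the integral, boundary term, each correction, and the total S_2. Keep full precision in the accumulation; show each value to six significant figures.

∫_3^41 1/x^3 dx evaluates to 0.0552581.
½[f(3) + f(41)] = ½[0.0370370 + 1.45094e-05] = 0.0185258.
So far: 0.0737839.
Correction k=1: B_{2}/2! · (f^{(1)}(41) − f^{(1)}(3)) = 1/12 · (-1.06166e-06 − (-0.0370370)) = 0.00308633.
Running total after k=1: 0.0768702.
Correction k=2: B_{4}/4! · (f^{(3)}(41) − f^{(3)}(3)) = −1/720 · (-1.26313e-08 − (-0.0823045)) = -0.000114312.

S_2 ≈ 0.0767559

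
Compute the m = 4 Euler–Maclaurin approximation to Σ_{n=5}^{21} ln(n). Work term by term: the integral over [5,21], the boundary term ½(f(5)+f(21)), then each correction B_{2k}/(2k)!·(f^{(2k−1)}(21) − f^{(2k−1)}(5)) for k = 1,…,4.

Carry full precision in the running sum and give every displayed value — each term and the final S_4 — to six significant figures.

S_4 ≈ 42.2021

The integral term ∫_5^21 ln(x) dx = 39.8878.
Boundary: ½(f(5) + f(21)) = ½(1.60944 + 3.04452) = 2.32698.
Integral + boundary = 42.2148.
Order-1 term: 1/12 · (0.0476190 − 0.200000) = -0.0126984.
Partial sum through k=1: 42.2021.
Order-2 term: −1/720 · (0.000215959 − 0.0160000) = 2.19223e-05.
Partial sum through k=2: 42.2021.
Order-3 term: 1/30240 · (5.87645e-06 − 0.00768000) = -2.53774e-07.
Partial sum through k=3: 42.2021.
Order-4 term: −1/1209600 · (3.99758e-07 − 0.00921600) = 7.61872e-09.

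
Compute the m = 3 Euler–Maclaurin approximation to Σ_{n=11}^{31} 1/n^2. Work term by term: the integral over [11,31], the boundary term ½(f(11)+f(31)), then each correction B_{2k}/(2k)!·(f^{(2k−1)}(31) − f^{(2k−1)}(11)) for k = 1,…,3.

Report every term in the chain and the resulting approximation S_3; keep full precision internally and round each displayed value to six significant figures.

Integral: ∫_11^31 1/x^2 dx = 0.0586510.
½[f(11) + f(31)] = ½[0.00826446 + 0.00104058] = 0.00465252.
So far: 0.0633035.
k=1: B_{2}/(2)! × [f^{(1)}(31) − f^{(1)}(11)] = 1/12 × (-6.71344e-05 − (-0.00150263)) = 0.000119625.
After k=1: 0.0634232.
k=2: B_{4}/(4)! × [f^{(3)}(31) − f^{(3)}(11)] = −1/720 × (-8.38306e-07 − (-0.000149021)) = -2.05809e-07.
After k=2: 0.0634230.
k=3: B_{6}/(6)! × [f^{(5)}(31) − f^{(5)}(11)] = 1/30240 × (-2.61698e-08 − (-3.69474e-05)) = 1.22094e-09.

S_3 ≈ 0.0634230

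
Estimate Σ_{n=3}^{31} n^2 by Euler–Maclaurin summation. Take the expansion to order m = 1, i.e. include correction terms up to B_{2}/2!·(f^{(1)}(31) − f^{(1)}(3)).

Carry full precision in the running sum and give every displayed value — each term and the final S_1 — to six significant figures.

The integral term ∫_3^31 x^2 dx = 9921.33.
Boundary: ½(f(3) + f(31)) = ½(9.00000 + 961.000) = 485.000.
Running total after boundary: 10406.3.
Order-1 term: 1/12 · (62.0000 − 6.00000) = 4.66667.

S_1 ≈ 10411.0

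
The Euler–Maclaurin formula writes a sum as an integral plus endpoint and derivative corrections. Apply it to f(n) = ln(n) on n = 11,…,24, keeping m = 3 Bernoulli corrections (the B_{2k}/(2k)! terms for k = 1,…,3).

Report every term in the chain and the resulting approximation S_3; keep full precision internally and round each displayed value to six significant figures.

The integral term ∫_11^24 ln(x) dx = 36.8964.
Boundary: ½(f(11) + f(24)) = ½(2.39790 + 3.17805) = 2.78797.
So far: 39.6844.
Correction k=1: B_{2}/2! · (f^{(1)}(24) − f^{(1)}(11)) = 1/12 · (0.0416667 − 0.0909091) = -0.00410354.
Partial sum through k=1: 39.6803.
Correction k=2: B_{4}/4! · (f^{(3)}(24) − f^{(3)}(11)) = −1/720 · (0.000144676 − 0.00150263) = 1.88605e-06.
Partial sum through k=2: 39.6803.
Correction k=3: B_{6}/6! · (f^{(5)}(24) − f^{(5)}(11)) = 1/30240 · (3.01408e-06 − 0.000149021) = -4.82827e-09.

S_3 ≈ 39.6803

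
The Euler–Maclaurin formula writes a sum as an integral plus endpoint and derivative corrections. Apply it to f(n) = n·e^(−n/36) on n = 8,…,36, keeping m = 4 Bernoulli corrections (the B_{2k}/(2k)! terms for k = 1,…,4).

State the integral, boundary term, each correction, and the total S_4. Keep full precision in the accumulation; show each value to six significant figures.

S_4 ≈ 324.597

The integral term ∫_8^36 x·e^(−x/36) dx = 314.825.
½[f(8) + f(36)] = ½[6.40590 + 13.2437] = 9.82478.
So far: 324.649.
Order-1 term: 1/12 · (0.00000 − 0.622796) = -0.0518996.
After k=1: 324.597.
Order-2 term: −1/720 · (0.000567715 − 0.00171626) = 1.59520e-06.
After k=2: 324.597.
Order-3 term: 1/30240 · (8.76104e-07 − 2.27775e-06) = -4.63507e-11.
After k=3: 324.597.
Order-4 term: −1/1209600 · (1.01401e-09 − 2.49323e-09) = 1.22290e-15.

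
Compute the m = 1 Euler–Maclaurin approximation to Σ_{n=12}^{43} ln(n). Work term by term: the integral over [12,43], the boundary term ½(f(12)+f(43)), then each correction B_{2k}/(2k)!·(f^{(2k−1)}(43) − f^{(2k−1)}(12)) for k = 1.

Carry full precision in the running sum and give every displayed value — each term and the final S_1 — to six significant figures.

S_1 ≈ 104.031

∫_12^43 ln(x) dx evaluates to 100.913.
½[f(12) + f(43)] = ½[2.48491 + 3.76120] = 3.12305.
Integral + boundary = 104.036.
k=1: B_{2}/(2)! × [f^{(1)}(43) − f^{(1)}(12)] = 1/12 × (0.0232558 − 0.0833333) = -0.00500646.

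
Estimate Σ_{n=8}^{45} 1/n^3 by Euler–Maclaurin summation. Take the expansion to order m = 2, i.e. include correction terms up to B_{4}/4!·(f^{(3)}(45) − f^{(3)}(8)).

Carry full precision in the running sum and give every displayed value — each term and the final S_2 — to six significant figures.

S_2 ≈ 0.00860829

Integral: ∫_8^45 1/x^3 dx = 0.00756559.
Boundary: ½(f(8) + f(45)) = ½(0.00195312 + 1.09739e-05) = 0.000982049.
Running total after boundary: 0.00854764.
Order-1 term: 1/12 · (-7.31596e-07 − (-0.000732422)) = 6.09742e-05.
Partial sum through k=1: 0.00860861.
Order-2 term: −1/720 · (-7.22564e-09 − (-0.000228882)) = -3.17881e-07.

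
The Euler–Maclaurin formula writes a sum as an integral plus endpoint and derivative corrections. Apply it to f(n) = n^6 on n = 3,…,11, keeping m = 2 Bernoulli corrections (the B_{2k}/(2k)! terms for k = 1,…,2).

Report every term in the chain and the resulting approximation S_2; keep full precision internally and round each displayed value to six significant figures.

S_2 ≈ 3.74990e+06

Integral: ∫_3^11 x^6 dx = 2.78357e+06.
½[f(3) + f(11)] = ½[729.000 + 1.77156e+06] = 886145.
So far: 3.66971e+06.
Order-1 term: 1/12 · (966306 − 1458.00) = 80404.0.
Partial sum through k=1: 3.75012e+06.
Order-2 term: −1/720 · (159720 − 3240.00) = -217.333.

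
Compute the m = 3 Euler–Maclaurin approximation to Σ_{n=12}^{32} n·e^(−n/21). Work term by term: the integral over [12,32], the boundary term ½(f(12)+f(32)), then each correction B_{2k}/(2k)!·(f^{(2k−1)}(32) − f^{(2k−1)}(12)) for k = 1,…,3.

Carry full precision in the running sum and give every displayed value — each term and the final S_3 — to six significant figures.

∫_12^32 x·e^(−x/21) dx evaluates to 148.849.
½[f(12) + f(32)] = ½[6.77662 + 6.97217] = 6.87439.
So far: 155.723.
k=1: B_{2}/(2)! × [f^{(1)}(32) − f^{(1)}(12)] = 1/12 × (-0.114128 − 0.242022) = -0.0296792.
After k=1: 155.694.
k=2: B_{4}/(4)! × [f^{(3)}(32) − f^{(3)}(12)] = −1/720 × (0.000729326 − 0.00310988) = 3.30633e-06.
After k=2: 155.694.
k=3: B_{6}/(6)! × [f^{(5)}(32) − f^{(5)}(12)] = 1/30240 × (3.89443e-06 − 1.28593e-05) = -2.96458e-10.

S_3 ≈ 155.694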